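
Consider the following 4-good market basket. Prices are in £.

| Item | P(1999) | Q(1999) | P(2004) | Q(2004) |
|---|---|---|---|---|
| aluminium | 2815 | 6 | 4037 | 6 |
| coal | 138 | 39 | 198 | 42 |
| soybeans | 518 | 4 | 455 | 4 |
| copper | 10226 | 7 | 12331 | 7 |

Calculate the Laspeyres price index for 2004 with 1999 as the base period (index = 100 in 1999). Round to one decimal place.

125.2

Laspeyres price index uses base-period quantities as weights.
ΣP(2004)·Q(1999) = 4037×6 + 198×39 + 455×4 + 12331×7 = 24222 + 7722 + 1820 + 86317 = 120081
ΣP(1999)·Q(1999) = 2815×6 + 138×39 + 518×4 + 10226×7 = 16890 + 5382 + 2072 + 71582 = 95926
Index = 120081 / 95926 × 100 = 125.1809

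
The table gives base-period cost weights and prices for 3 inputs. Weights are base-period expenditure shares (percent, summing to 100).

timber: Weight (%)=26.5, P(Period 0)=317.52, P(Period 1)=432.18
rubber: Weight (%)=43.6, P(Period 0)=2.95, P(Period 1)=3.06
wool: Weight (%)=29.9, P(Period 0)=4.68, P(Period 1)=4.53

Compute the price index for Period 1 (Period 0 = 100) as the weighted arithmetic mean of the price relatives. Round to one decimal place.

timber: 26.5 × (432.18/317.52) = 26.5 × 1.361111 = 36.0694
rubber: 43.6 × (3.06/2.95) = 43.6 × 1.037288 = 45.2258
wool: 29.9 × (4.53/4.68) = 29.9 × 0.967949 = 28.9417
Index = Σ wᵢ·(p₁ᵢ/p₀ᵢ) = 36.0694 + 45.2258 + 28.9417 = 110.2369

110.2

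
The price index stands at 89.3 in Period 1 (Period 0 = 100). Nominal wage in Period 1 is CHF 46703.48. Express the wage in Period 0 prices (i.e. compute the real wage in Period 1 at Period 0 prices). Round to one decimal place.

Real = Nominal ÷ (Index/100) = 46703.48 ÷ (89.3/100)
     = 46703.48 ÷ 0.893 = 52299.5297

52299.5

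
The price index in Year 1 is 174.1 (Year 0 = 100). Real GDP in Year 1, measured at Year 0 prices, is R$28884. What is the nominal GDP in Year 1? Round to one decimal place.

Nominal = Real × (Index/100) = 28884 × (174.1/100)
        = 28884 × 1.741 = 50287.0440

50287.0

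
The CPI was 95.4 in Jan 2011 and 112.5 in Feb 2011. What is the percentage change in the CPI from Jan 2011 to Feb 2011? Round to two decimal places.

17.92%

Change = (112.5 − 95.4) / 95.4 × 100
       = 17.1 / 95.4 × 100 = 17.9245%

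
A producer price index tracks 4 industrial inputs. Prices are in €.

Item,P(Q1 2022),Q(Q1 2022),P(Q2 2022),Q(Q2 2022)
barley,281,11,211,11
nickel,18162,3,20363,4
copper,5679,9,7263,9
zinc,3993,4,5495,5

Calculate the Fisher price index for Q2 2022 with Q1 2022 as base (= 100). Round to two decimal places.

120.62

Laspeyres component (base-period weights):
ΣP(Q2 2022)Q(Q1 2022) = 211×11 + 20363×3 + 7263×9 + 5495×4 = 2321 + 61089 + 65367 + 21980 = 150757
ΣP(Q1 2022)Q(Q1 2022) = 281×11 + 18162×3 + 5679×9 + 3993×4 = 3091 + 54486 + 51111 + 15972 = 124660
L = 150757 / 124660 × 100 = 120.9345
Paasche component (current-period weights):
ΣP(Q2 2022)Q(Q2 2022) = 211×11 + 20363×4 + 7263×9 + 5495×5 = 2321 + 81452 + 65367 + 27475 = 176615
ΣP(Q1 2022)Q(Q2 2022) = 281×11 + 18162×4 + 5679×9 + 3993×5 = 3091 + 72648 + 51111 + 19965 = 146815
P = 176615 / 146815 × 100 = 120.2977
Fisher = √(L × P) = √(120.9345 × 120.2977) = 120.6157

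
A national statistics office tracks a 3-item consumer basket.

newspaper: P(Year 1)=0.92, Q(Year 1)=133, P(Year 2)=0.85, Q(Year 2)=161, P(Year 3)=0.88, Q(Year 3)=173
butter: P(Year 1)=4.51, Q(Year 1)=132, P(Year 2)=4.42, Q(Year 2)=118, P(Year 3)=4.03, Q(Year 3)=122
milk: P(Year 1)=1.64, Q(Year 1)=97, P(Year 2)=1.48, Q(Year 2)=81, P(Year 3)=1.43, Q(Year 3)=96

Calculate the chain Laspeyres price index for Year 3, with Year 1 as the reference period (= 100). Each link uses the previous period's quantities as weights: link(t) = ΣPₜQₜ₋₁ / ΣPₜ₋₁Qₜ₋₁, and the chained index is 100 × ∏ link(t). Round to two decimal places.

Link Year 1→Year 2:
ΣP(Year 2)Q(Year 1) = 0.85×133 + 4.42×132 + 1.48×97 = 113.05 + 583.44 + 143.56 = 840.05
ΣP(Year 1)Q(Year 1) = 0.92×133 + 4.51×132 + 1.64×97 = 122.36 + 595.32 + 159.08 = 876.76
link = 840.05/876.76 = 0.958130
Link Year 2→Year 3:
ΣP(Year 3)Q(Year 2) = 0.88×161 + 4.03×118 + 1.43×81 = 141.68 + 475.54 + 115.83 = 733.05
ΣP(Year 2)Q(Year 2) = 0.85×161 + 4.42×118 + 1.48×81 = 136.85 + 521.56 + 119.88 = 778.29
link = 733.05/778.29 = 0.941873
Chained index = 100 × 0.958130 × 0.941873 = 90.2436

90.24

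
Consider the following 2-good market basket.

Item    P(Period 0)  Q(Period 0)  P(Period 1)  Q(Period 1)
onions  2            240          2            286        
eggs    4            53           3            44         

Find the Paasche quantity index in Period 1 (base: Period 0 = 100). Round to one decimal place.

110.2

Paasche quantity index uses current-period prices as weights.
ΣP(Period 1)·Q(Period 1) = 2×286 + 3×44 = 572 + 132 = 704
ΣP(Period 1)·Q(Period 0) = 2×240 + 3×53 = 480 + 159 = 639
Index = 704 / 639 × 100 = 110.1721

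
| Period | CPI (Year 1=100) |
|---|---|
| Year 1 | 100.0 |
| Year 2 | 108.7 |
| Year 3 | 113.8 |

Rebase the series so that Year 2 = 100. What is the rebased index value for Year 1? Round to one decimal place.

Rebased(Year 1) = 100.0 / 108.7 × 100 = 91.9963

92.0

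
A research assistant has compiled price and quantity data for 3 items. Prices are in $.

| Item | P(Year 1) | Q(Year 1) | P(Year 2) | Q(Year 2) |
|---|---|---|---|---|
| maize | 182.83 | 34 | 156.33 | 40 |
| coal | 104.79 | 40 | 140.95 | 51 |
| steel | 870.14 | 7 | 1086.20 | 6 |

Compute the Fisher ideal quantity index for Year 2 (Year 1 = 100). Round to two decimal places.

Laspeyres component (base-period weights):
ΣP(Year 1)Q(Year 2) = 182.83×40 + 104.79×51 + 870.14×6 = 7313.2 + 5344.29 + 5220.84 = 17878.33
ΣP(Year 1)Q(Year 1) = 182.83×34 + 104.79×40 + 870.14×7 = 6216.22 + 4191.6 + 6090.98 = 16498.8
L = 17878.33 / 16498.8 × 100 = 108.3614
Paasche component (current-period weights):
ΣP(Year 2)Q(Year 2) = 156.33×40 + 140.95×51 + 1086.20×6 = 6253.2 + 7188.45 + 6517.2 = 19958.85
ΣP(Year 2)Q(Year 1) = 156.33×34 + 140.95×40 + 1086.20×7 = 5315.22 + 5638 + 7603.4 = 18556.62
P = 19958.85 / 18556.62 × 100 = 107.5565
Fisher = √(L × P) = √(108.3614 × 107.5565) = 107.9582

107.96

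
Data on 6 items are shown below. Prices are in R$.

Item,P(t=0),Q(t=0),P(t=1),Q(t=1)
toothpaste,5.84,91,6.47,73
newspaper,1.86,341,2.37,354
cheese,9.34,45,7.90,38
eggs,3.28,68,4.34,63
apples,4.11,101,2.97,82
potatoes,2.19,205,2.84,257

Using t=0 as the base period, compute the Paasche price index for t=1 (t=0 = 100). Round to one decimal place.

112.3

Paasche price index uses current-period quantities as weights.
ΣP(t=1)·Q(t=1) = 6.47×73 + 2.37×354 + 7.90×38 + 4.34×63 + 2.97×82 + 2.84×257 = 472.31 + 838.98 + 300.2 + 273.42 + 243.54 + 729.88 = 2858.33
ΣP(t=0)·Q(t=1) = 5.84×73 + 1.86×354 + 9.34×38 + 3.28×63 + 4.11×82 + 2.19×257 = 426.32 + 658.44 + 354.92 + 206.64 + 337.02 + 562.83 = 2546.17
Index = 2858.33 / 2546.17 × 100 = 112.2600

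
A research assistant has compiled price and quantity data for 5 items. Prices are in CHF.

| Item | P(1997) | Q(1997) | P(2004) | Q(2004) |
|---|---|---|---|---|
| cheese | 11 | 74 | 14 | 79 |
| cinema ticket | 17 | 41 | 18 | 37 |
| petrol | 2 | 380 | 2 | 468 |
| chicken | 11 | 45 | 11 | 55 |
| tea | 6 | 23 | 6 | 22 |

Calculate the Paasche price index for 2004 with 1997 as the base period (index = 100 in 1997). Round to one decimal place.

108.6

Paasche price index uses current-period quantities as weights.
ΣP(2004)·Q(2004) = 14×79 + 18×37 + 2×468 + 11×55 + 6×22 = 1106 + 666 + 936 + 605 + 132 = 3445
ΣP(1997)·Q(2004) = 11×79 + 17×37 + 2×468 + 11×55 + 6×22 = 869 + 629 + 936 + 605 + 132 = 3171
Index = 3445 / 3171 × 100 = 108.6408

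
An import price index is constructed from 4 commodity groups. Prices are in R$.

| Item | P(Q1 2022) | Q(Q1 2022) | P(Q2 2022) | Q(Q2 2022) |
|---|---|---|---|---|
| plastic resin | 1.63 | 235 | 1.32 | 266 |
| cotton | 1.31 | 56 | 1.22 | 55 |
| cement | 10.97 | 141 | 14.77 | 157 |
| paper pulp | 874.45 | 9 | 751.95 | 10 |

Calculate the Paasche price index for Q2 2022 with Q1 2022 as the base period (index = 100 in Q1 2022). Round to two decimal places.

Paasche price index uses current-period quantities as weights.
ΣP(Q2 2022)·Q(Q2 2022) = 1.32×266 + 1.22×55 + 14.77×157 + 751.95×10 = 351.12 + 67.1 + 2318.89 + 7519.5 = 10256.61
ΣP(Q1 2022)·Q(Q2 2022) = 1.63×266 + 1.31×55 + 10.97×157 + 874.45×10 = 433.58 + 72.05 + 1722.29 + 8744.5 = 10972.42
Index = 10256.61 / 10972.42 × 100 = 93.4763

93.48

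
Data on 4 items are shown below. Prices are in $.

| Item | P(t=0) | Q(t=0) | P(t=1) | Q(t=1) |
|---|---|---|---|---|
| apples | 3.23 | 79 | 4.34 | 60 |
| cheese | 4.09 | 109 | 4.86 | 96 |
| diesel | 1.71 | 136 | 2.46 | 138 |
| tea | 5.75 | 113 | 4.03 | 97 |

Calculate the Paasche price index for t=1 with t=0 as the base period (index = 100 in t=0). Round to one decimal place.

Paasche price index uses current-period quantities as weights.
ΣP(t=1)·Q(t=1) = 4.34×60 + 4.86×96 + 2.46×138 + 4.03×97 = 260.4 + 466.56 + 339.48 + 390.91 = 1457.35
ΣP(t=0)·Q(t=1) = 3.23×60 + 4.09×96 + 1.71×138 + 5.75×97 = 193.8 + 392.64 + 235.98 + 557.75 = 1380.17
Index = 1457.35 / 1380.17 × 100 = 105.5921

105.6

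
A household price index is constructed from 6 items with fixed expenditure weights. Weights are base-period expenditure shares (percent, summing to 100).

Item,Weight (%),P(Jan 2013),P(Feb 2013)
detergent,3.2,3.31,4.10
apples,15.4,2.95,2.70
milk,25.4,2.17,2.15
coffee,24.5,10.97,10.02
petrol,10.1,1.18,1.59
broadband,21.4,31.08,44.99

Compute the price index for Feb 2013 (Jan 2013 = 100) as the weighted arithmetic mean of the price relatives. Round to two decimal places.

detergent: 3.2 × (4.10/3.31) = 3.2 × 1.238671 = 3.9637
apples: 15.4 × (2.70/2.95) = 15.4 × 0.915254 = 14.0949
milk: 25.4 × (2.15/2.17) = 25.4 × 0.990783 = 25.1659
coffee: 24.5 × (10.02/10.97) = 24.5 × 0.913400 = 22.3783
petrol: 10.1 × (1.59/1.18) = 10.1 × 1.347458 = 13.6093
broadband: 21.4 × (44.99/31.08) = 21.4 × 1.447555 = 30.9777
Index = Σ wᵢ·(p₁ᵢ/p₀ᵢ) = 3.9637 + 14.0949 + 25.1659 + 22.3783 + 13.6093 + 30.9777 = 110.1899

110.19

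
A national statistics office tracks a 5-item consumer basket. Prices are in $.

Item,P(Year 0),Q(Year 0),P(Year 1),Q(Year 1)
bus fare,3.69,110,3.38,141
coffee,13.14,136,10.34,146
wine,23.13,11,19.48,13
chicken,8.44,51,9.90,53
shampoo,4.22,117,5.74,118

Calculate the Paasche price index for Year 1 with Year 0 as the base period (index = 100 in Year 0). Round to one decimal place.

Paasche price index uses current-period quantities as weights.
ΣP(Year 1)·Q(Year 1) = 3.38×141 + 10.34×146 + 19.48×13 + 9.90×53 + 5.74×118 = 476.58 + 1509.64 + 253.24 + 524.7 + 677.32 = 3441.48
ΣP(Year 0)·Q(Year 1) = 3.69×141 + 13.14×146 + 23.13×13 + 8.44×53 + 4.22×118 = 520.29 + 1918.44 + 300.69 + 447.32 + 497.96 = 3684.7
Index = 3441.48 / 3684.7 × 100 = 93.3992

93.4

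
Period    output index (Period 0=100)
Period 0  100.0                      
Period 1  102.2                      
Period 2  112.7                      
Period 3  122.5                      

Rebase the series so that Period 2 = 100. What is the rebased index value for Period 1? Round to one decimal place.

Rebased(Period 1) = 102.2 / 112.7 × 100 = 90.6832

90.7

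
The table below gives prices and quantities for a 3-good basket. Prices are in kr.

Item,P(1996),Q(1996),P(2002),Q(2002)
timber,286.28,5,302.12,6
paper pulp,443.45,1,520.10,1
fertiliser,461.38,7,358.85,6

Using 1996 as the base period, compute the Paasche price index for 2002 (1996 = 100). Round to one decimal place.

91.0

Paasche price index uses current-period quantities as weights.
ΣP(2002)·Q(2002) = 302.12×6 + 520.10×1 + 358.85×6 = 1812.72 + 520.1 + 2153.1 = 4485.92
ΣP(1996)·Q(2002) = 286.28×6 + 443.45×1 + 461.38×6 = 1717.68 + 443.45 + 2768.28 = 4929.41
Index = 4485.92 / 4929.41 × 100 = 91.0032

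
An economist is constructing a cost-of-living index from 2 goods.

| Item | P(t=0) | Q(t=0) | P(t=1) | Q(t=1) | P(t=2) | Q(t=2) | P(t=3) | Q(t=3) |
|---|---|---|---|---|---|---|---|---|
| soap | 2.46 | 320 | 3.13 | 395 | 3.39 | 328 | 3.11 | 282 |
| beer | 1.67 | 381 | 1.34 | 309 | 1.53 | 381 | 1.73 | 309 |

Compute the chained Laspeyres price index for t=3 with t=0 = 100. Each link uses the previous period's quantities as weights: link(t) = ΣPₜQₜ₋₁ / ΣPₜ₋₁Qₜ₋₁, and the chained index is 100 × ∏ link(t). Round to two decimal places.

115.54

Link t=0→t=1:
ΣP(t=1)Q(t=0) = 3.13×320 + 1.34×381 = 1001.6 + 510.54 = 1512.14
ΣP(t=0)Q(t=0) = 2.46×320 + 1.67×381 = 787.2 + 636.27 = 1423.47
link = 1512.14/1423.47 = 1.062291
Link t=1→t=2:
ΣP(t=2)Q(t=1) = 3.39×395 + 1.53×309 = 1339.05 + 472.77 = 1811.82
ΣP(t=1)Q(t=1) = 3.13×395 + 1.34×309 = 1236.35 + 414.06 = 1650.41
link = 1811.82/1650.41 = 1.097800
Link t=2→t=3:
ΣP(t=3)Q(t=2) = 3.11×328 + 1.73×381 = 1020.08 + 659.13 = 1679.21
ΣP(t=2)Q(t=2) = 3.39×328 + 1.53×381 = 1111.92 + 582.93 = 1694.85
link = 1679.21/1694.85 = 0.990772
Chained index = 100 × 1.062291 × 1.097800 × 0.990772 = 115.5422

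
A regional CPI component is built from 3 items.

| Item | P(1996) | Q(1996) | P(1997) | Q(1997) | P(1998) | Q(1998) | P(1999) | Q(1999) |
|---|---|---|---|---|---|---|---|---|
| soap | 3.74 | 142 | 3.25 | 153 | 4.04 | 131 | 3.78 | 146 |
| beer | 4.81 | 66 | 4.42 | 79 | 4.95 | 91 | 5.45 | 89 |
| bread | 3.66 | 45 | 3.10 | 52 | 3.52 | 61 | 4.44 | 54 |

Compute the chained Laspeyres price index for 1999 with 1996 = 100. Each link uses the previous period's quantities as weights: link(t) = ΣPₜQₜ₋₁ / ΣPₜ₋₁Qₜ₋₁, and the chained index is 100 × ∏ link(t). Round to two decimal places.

110.14

Link 1996→1997:
ΣP(1997)Q(1996) = 3.25×142 + 4.42×66 + 3.10×45 = 461.5 + 291.72 + 139.5 = 892.72
ΣP(1996)Q(1996) = 3.74×142 + 4.81×66 + 3.66×45 = 531.08 + 317.46 + 164.7 = 1013.24
link = 892.72/1013.24 = 0.881055
Link 1997→1998:
ΣP(1998)Q(1997) = 4.04×153 + 4.95×79 + 3.52×52 = 618.12 + 391.05 + 183.04 = 1192.21
ΣP(1997)Q(1997) = 3.25×153 + 4.42×79 + 3.10×52 = 497.25 + 349.18 + 161.2 = 1007.63
link = 1192.21/1007.63 = 1.183182
Link 1998→1999:
ΣP(1999)Q(1998) = 3.78×131 + 5.45×91 + 4.44×61 = 495.18 + 495.95 + 270.84 = 1261.97
ΣP(1998)Q(1998) = 4.04×131 + 4.95×91 + 3.52×61 = 529.24 + 450.45 + 214.72 = 1194.41
link = 1261.97/1194.41 = 1.056563
Chained index = 100 × 0.881055 × 1.183182 × 1.056563 = 110.1413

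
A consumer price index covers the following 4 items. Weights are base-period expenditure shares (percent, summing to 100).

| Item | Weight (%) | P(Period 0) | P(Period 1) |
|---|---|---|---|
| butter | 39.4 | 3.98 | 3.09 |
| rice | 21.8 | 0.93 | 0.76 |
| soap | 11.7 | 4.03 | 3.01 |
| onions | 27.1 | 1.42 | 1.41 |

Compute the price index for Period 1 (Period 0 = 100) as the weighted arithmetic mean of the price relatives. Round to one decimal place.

butter: 39.4 × (3.09/3.98) = 39.4 × 0.776382 = 30.5894
rice: 21.8 × (0.76/0.93) = 21.8 × 0.817204 = 17.8151
soap: 11.7 × (3.01/4.03) = 11.7 × 0.746898 = 8.7387
onions: 27.1 × (1.41/1.42) = 27.1 × 0.992958 = 26.9092
Index = Σ wᵢ·(p₁ᵢ/p₀ᵢ) = 30.5894 + 17.8151 + 8.7387 + 26.9092 = 84.0524

84.1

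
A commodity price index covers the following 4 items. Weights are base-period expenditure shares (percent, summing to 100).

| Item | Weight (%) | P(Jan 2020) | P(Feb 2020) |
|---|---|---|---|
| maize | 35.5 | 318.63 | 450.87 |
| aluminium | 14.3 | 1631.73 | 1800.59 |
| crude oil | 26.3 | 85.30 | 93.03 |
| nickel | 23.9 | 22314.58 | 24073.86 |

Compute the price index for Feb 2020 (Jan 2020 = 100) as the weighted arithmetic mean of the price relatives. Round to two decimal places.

120.48

maize: 35.5 × (450.87/318.63) = 35.5 × 1.415027 = 50.2335
aluminium: 14.3 × (1800.59/1631.73) = 14.3 × 1.103485 = 15.7798
crude oil: 26.3 × (93.03/85.30) = 26.3 × 1.090621 = 28.6833
nickel: 23.9 × (24073.86/22314.58) = 23.9 × 1.078840 = 25.7843
Index = Σ wᵢ·(p₁ᵢ/p₀ᵢ) = 50.2335 + 15.7798 + 28.6833 + 25.7843 = 120.4809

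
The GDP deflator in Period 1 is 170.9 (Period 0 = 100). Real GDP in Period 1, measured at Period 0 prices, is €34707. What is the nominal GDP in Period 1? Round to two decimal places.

Nominal = Real × (Index/100) = 34707 × (170.9/100)
        = 34707 × 1.709 = 59314.2630

59314.26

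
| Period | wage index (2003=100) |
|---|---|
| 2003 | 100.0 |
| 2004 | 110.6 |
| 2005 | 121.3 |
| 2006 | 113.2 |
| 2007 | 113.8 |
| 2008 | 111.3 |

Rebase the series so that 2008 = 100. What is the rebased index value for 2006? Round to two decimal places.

101.71

Rebased(2006) = 113.2 / 111.3 × 100 = 101.7071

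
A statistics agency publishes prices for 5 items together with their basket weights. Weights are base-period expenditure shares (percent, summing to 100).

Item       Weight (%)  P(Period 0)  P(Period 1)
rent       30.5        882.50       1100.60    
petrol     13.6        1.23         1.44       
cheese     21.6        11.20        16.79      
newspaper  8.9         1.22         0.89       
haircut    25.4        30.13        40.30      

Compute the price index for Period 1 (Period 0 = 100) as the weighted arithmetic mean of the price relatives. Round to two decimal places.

126.81

rent: 30.5 × (1100.60/882.50) = 30.5 × 1.247139 = 38.0377
petrol: 13.6 × (1.44/1.23) = 13.6 × 1.170732 = 15.9220
cheese: 21.6 × (16.79/11.20) = 21.6 × 1.499107 = 32.3807
newspaper: 8.9 × (0.89/1.22) = 8.9 × 0.729508 = 6.4926
haircut: 25.4 × (40.30/30.13) = 25.4 × 1.337537 = 33.9734
Index = Σ wᵢ·(p₁ᵢ/p₀ᵢ) = 38.0377 + 15.9220 + 32.3807 + 6.4926 + 33.9734 = 126.8065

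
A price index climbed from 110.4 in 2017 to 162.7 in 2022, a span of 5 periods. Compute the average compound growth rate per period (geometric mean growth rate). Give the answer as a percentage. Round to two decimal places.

Growth factor = (162.7/110.4)^(1/5) = (1.473732)^(1/5) = 1.080647
Growth rate = 1.080647 − 1 = 0.080647 = 8.0647%

8.06%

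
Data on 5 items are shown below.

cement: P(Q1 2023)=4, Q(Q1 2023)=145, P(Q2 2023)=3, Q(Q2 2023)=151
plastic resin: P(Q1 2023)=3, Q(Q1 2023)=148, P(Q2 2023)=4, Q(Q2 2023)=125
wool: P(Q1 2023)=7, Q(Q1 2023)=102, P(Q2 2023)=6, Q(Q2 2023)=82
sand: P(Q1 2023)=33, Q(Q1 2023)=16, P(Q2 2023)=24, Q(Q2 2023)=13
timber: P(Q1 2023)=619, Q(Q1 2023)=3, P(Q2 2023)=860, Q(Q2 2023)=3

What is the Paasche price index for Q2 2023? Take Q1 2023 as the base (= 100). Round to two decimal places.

112.97

Paasche price index uses current-period quantities as weights.
ΣP(Q2 2023)·Q(Q2 2023) = 3×151 + 4×125 + 6×82 + 24×13 + 860×3 = 453 + 500 + 492 + 312 + 2580 = 4337
ΣP(Q1 2023)·Q(Q2 2023) = 4×151 + 3×125 + 7×82 + 33×13 + 619×3 = 604 + 375 + 574 + 429 + 1857 = 3839
Index = 4337 / 3839 × 100 = 112.9721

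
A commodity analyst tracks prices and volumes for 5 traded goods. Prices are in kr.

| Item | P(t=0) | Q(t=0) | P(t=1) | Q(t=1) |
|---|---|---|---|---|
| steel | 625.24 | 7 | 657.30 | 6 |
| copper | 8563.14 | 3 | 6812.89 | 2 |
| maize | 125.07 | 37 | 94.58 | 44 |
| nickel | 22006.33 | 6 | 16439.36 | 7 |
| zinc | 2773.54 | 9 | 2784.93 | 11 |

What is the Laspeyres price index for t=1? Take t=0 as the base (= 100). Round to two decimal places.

79.42

Laspeyres price index uses base-period quantities as weights.
ΣP(t=1)·Q(t=0) = 657.30×7 + 6812.89×3 + 94.58×37 + 16439.36×6 + 2784.93×9 = 4601.1 + 20438.67 + 3499.46 + 98636.16 + 25064.37 = 152239.76
ΣP(t=0)·Q(t=0) = 625.24×7 + 8563.14×3 + 125.07×37 + 22006.33×6 + 2773.54×9 = 4376.68 + 25689.42 + 4627.59 + 132037.98 + 24961.86 = 191693.53
Index = 152239.76 / 191693.53 × 100 = 79.4183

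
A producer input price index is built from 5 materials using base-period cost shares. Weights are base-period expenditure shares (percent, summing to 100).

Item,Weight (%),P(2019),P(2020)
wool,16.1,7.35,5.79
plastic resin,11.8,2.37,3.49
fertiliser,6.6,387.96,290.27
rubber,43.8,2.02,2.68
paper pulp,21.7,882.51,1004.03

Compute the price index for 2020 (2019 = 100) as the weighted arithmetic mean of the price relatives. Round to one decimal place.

117.8

wool: 16.1 × (5.79/7.35) = 16.1 × 0.787755 = 12.6829
plastic resin: 11.8 × (3.49/2.37) = 11.8 × 1.472574 = 17.3764
fertiliser: 6.6 × (290.27/387.96) = 6.6 × 0.748196 = 4.9381
rubber: 43.8 × (2.68/2.02) = 43.8 × 1.326733 = 58.1109
paper pulp: 21.7 × (1004.03/882.51) = 21.7 × 1.137698 = 24.6880
Index = Σ wᵢ·(p₁ᵢ/p₀ᵢ) = 12.6829 + 17.3764 + 4.9381 + 58.1109 + 24.6880 = 117.7963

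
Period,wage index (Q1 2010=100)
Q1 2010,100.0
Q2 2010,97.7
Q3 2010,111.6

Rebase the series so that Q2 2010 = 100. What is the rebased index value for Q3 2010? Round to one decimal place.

Rebased(Q3 2010) = 111.6 / 97.7 × 100 = 114.2272

114.2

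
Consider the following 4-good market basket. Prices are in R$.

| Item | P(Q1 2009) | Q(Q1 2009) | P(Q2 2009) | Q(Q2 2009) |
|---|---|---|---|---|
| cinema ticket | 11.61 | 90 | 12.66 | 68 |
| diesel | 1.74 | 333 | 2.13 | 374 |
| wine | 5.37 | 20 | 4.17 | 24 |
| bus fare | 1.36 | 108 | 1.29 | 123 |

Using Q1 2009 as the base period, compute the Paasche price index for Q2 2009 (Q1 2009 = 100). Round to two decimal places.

Paasche price index uses current-period quantities as weights.
ΣP(Q2 2009)·Q(Q2 2009) = 12.66×68 + 2.13×374 + 4.17×24 + 1.29×123 = 860.88 + 796.62 + 100.08 + 158.67 = 1916.25
ΣP(Q1 2009)·Q(Q2 2009) = 11.61×68 + 1.74×374 + 5.37×24 + 1.36×123 = 789.48 + 650.76 + 128.88 + 167.28 = 1736.4
Index = 1916.25 / 1736.4 × 100 = 110.3576

110.36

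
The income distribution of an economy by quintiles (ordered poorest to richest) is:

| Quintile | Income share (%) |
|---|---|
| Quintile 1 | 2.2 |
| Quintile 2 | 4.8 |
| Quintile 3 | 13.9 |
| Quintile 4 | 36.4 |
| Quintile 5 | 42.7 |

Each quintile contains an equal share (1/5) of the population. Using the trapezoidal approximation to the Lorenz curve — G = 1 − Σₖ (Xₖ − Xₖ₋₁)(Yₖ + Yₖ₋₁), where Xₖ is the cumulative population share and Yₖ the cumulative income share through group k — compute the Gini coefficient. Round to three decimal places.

Cumulative income shares Yₖ: 0.0220, 0.0700, 0.2090, 0.5730, 1.0000
Σ (Xₖ−Xₖ₋₁)(Yₖ+Yₖ₋₁) = (1/5)(0.0220+0.0000) + (1/5)(0.0700+0.0220) + (1/5)(0.2090+0.0700) + (1/5)(0.5730+0.2090) + (1/5)(1.0000+0.5730)
  = 0.0044 + 0.0184 + 0.0558 + 0.1564 + 0.3146 = 0.5496
G = 1 − 0.5496 = 0.4504

0.450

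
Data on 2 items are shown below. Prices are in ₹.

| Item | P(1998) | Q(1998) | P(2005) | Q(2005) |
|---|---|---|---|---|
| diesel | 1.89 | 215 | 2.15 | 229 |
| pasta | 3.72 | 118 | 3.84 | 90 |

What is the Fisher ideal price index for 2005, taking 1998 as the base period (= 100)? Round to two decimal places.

108.72

Laspeyres component (base-period weights):
ΣP(2005)Q(1998) = 2.15×215 + 3.84×118 = 462.25 + 453.12 = 915.37
ΣP(1998)Q(1998) = 1.89×215 + 3.72×118 = 406.35 + 438.96 = 845.31
L = 915.37 / 845.31 × 100 = 108.2881
Paasche component (current-period weights):
ΣP(2005)Q(2005) = 2.15×229 + 3.84×90 = 492.35 + 345.6 = 837.95
ΣP(1998)Q(2005) = 1.89×229 + 3.72×90 = 432.81 + 334.8 = 767.61
P = 837.95 / 767.61 × 100 = 109.1635
Fisher = √(L × P) = √(108.2881 × 109.1635) = 108.7249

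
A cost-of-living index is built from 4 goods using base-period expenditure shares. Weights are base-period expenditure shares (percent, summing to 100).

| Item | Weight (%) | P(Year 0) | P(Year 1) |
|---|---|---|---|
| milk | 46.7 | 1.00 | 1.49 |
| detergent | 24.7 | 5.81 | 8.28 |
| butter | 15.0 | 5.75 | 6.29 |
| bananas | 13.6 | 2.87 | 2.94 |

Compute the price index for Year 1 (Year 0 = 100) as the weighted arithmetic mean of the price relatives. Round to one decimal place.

135.1

milk: 46.7 × (1.49/1.00) = 46.7 × 1.490000 = 69.5830
detergent: 24.7 × (8.28/5.81) = 24.7 × 1.425129 = 35.2007
butter: 15.0 × (6.29/5.75) = 15.0 × 1.093913 = 16.4087
bananas: 13.6 × (2.94/2.87) = 13.6 × 1.024390 = 13.9317
Index = Σ wᵢ·(p₁ᵢ/p₀ᵢ) = 69.5830 + 35.2007 + 16.4087 + 13.9317 = 135.1241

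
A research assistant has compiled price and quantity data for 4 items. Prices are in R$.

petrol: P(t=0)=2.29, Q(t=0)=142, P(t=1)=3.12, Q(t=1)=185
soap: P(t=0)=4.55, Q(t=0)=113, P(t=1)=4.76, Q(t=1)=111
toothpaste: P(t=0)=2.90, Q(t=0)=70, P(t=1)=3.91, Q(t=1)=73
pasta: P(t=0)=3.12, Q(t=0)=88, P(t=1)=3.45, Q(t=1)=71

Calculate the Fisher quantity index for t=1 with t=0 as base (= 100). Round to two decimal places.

104.20

Laspeyres component (base-period weights):
ΣP(t=0)Q(t=1) = 2.29×185 + 4.55×111 + 2.90×73 + 3.12×71 = 423.65 + 505.05 + 211.7 + 221.52 = 1361.92
ΣP(t=0)Q(t=0) = 2.29×142 + 4.55×113 + 2.90×70 + 3.12×88 = 325.18 + 514.15 + 203 + 274.56 = 1316.89
L = 1361.92 / 1316.89 × 100 = 103.4194
Paasche component (current-period weights):
ΣP(t=1)Q(t=1) = 3.12×185 + 4.76×111 + 3.91×73 + 3.45×71 = 577.2 + 528.36 + 285.43 + 244.95 = 1635.94
ΣP(t=1)Q(t=0) = 3.12×142 + 4.76×113 + 3.91×70 + 3.45×88 = 443.04 + 537.88 + 273.7 + 303.6 = 1558.22
P = 1635.94 / 1558.22 × 100 = 104.9877
Fisher = √(L × P) = √(103.4194 × 104.9877) = 104.2006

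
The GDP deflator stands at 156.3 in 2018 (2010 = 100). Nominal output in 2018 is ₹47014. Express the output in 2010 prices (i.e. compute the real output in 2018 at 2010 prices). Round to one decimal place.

30079.3

Real = Nominal ÷ (Index/100) = 47014 ÷ (156.3/100)
     = 47014 ÷ 1.563 = 30079.3346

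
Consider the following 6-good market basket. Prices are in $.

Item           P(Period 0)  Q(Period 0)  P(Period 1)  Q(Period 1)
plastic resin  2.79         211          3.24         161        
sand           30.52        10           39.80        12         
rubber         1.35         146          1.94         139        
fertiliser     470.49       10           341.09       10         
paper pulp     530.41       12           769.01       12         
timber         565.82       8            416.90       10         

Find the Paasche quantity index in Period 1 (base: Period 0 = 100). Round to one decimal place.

104.3

Paasche quantity index uses current-period prices as weights.
ΣP(Period 1)·Q(Period 1) = 3.24×161 + 39.80×12 + 1.94×139 + 341.09×10 + 769.01×12 + 416.90×10 = 521.64 + 477.6 + 269.66 + 3410.9 + 9228.12 + 4169 = 18076.92
ΣP(Period 1)·Q(Period 0) = 3.24×211 + 39.80×10 + 1.94×146 + 341.09×10 + 769.01×12 + 416.90×8 = 683.64 + 398 + 283.24 + 3410.9 + 9228.12 + 3335.2 = 17339.1
Index = 18076.92 / 17339.1 × 100 = 104.2552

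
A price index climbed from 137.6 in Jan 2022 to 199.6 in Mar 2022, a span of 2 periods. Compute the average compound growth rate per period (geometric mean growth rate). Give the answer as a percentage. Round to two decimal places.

Growth factor = (199.6/137.6)^(1/2) = (1.450581)^(1/2) = 1.204401
Growth rate = 1.204401 − 1 = 0.204401 = 20.4401%

20.44%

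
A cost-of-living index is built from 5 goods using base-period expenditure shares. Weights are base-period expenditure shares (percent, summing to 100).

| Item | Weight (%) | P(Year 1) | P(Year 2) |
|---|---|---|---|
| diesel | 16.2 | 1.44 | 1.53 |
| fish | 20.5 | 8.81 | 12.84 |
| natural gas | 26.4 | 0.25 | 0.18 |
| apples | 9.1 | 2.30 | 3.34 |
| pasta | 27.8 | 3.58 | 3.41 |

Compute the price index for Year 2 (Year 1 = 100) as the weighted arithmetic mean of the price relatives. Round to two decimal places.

diesel: 16.2 × (1.53/1.44) = 16.2 × 1.062500 = 17.2125
fish: 20.5 × (12.84/8.81) = 20.5 × 1.457435 = 29.8774
natural gas: 26.4 × (0.18/0.25) = 26.4 × 0.720000 = 19.0080
apples: 9.1 × (3.34/2.30) = 9.1 × 1.452174 = 13.2148
pasta: 27.8 × (3.41/3.58) = 27.8 × 0.952514 = 26.4799
Index = Σ wᵢ·(p₁ᵢ/p₀ᵢ) = 17.2125 + 29.8774 + 19.0080 + 13.2148 + 26.4799 = 105.7926

105.79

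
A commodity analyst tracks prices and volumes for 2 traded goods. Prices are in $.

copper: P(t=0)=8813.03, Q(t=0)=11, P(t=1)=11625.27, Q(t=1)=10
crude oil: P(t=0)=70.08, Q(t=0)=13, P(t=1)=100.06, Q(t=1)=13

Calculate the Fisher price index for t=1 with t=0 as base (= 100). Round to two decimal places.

Laspeyres component (base-period weights):
ΣP(t=1)Q(t=0) = 11625.27×11 + 100.06×13 = 127877.97 + 1300.78 = 129178.75
ΣP(t=0)Q(t=0) = 8813.03×11 + 70.08×13 = 96943.33 + 911.04 = 97854.37
L = 129178.75 / 97854.37 × 100 = 132.0112
Paasche component (current-period weights):
ΣP(t=1)Q(t=1) = 11625.27×10 + 100.06×13 = 116252.7 + 1300.78 = 117553.48
ΣP(t=0)Q(t=1) = 8813.03×10 + 70.08×13 = 88130.3 + 911.04 = 89041.34
P = 117553.48 / 89041.34 × 100 = 132.0212
Fisher = √(L × P) = √(132.0112 × 132.0212) = 132.0162

132.02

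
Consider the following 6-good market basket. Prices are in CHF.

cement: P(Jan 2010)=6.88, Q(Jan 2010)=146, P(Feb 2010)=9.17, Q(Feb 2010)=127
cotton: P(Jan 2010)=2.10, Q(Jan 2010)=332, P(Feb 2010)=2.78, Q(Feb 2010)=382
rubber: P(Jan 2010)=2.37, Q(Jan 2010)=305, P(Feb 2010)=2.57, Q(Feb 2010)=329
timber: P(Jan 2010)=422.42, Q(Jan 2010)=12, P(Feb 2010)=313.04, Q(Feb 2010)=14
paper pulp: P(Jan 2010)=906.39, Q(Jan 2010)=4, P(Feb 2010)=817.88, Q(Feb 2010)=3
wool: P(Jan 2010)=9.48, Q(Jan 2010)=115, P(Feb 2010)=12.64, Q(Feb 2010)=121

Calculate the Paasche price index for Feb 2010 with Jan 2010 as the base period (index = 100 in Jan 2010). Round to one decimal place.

Paasche price index uses current-period quantities as weights.
ΣP(Feb 2010)·Q(Feb 2010) = 9.17×127 + 2.78×382 + 2.57×329 + 313.04×14 + 817.88×3 + 12.64×121 = 1164.59 + 1061.96 + 845.53 + 4382.56 + 2453.64 + 1529.44 = 11437.72
ΣP(Jan 2010)·Q(Feb 2010) = 6.88×127 + 2.10×382 + 2.37×329 + 422.42×14 + 906.39×3 + 9.48×121 = 873.76 + 802.2 + 779.73 + 5913.88 + 2719.17 + 1147.08 = 12235.82
Index = 11437.72 / 12235.82 × 100 = 93.4773

93.5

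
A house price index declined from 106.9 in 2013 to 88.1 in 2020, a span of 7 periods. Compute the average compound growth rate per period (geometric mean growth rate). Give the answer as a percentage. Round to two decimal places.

-2.73%

Growth factor = (88.1/106.9)^(1/7) = (0.824135)^(1/7) = 0.972747
Growth rate = 0.972747 − 1 = -0.027253 = -2.7253%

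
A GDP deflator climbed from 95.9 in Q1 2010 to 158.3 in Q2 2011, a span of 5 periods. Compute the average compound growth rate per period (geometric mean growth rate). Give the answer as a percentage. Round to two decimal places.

Growth factor = (158.3/95.9)^(1/5) = (1.650678)^(1/5) = 1.105433
Growth rate = 1.105433 − 1 = 0.105433 = 10.5433%

10.54%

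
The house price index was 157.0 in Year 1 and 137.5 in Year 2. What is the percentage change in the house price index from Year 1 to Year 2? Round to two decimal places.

-12.42%

Change = (137.5 − 157.0) / 157.0 × 100
       = -19.5 / 157.0 × 100 = -12.4204%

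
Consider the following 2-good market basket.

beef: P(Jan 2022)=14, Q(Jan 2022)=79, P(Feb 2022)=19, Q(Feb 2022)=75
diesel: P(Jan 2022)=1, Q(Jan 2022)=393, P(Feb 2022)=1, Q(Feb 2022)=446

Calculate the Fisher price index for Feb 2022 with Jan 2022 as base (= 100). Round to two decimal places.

125.71

Laspeyres component (base-period weights):
ΣP(Feb 2022)Q(Jan 2022) = 19×79 + 1×393 = 1501 + 393 = 1894
ΣP(Jan 2022)Q(Jan 2022) = 14×79 + 1×393 = 1106 + 393 = 1499
L = 1894 / 1499 × 100 = 126.3509
Paasche component (current-period weights):
ΣP(Feb 2022)Q(Feb 2022) = 19×75 + 1×446 = 1425 + 446 = 1871
ΣP(Jan 2022)Q(Feb 2022) = 14×75 + 1×446 = 1050 + 446 = 1496
P = 1871 / 1496 × 100 = 125.0668
Fisher = √(L × P) = √(126.3509 × 125.0668) = 125.7072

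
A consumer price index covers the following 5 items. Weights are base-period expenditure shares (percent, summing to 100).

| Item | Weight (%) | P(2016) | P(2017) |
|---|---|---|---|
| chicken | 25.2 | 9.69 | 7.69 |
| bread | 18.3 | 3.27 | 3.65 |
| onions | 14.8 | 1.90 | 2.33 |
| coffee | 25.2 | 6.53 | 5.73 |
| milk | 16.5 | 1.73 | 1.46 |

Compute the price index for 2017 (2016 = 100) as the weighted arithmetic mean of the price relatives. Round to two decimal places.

94.61

chicken: 25.2 × (7.69/9.69) = 25.2 × 0.793602 = 19.9988
bread: 18.3 × (3.65/3.27) = 18.3 × 1.116208 = 20.4266
onions: 14.8 × (2.33/1.90) = 14.8 × 1.226316 = 18.1495
coffee: 25.2 × (5.73/6.53) = 25.2 × 0.877489 = 22.1127
milk: 16.5 × (1.46/1.73) = 16.5 × 0.843931 = 13.9249
Index = Σ wᵢ·(p₁ᵢ/p₀ᵢ) = 19.9988 + 20.4266 + 18.1495 + 22.1127 + 13.9249 = 94.6124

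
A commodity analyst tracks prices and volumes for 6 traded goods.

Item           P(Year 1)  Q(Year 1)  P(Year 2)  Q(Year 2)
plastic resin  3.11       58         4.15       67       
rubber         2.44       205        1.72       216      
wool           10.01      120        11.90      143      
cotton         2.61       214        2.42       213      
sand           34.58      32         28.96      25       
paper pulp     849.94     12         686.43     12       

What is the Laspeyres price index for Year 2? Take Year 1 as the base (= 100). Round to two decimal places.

Laspeyres price index uses base-period quantities as weights.
ΣP(Year 2)·Q(Year 1) = 4.15×58 + 1.72×205 + 11.90×120 + 2.42×214 + 28.96×32 + 686.43×12 = 240.7 + 352.6 + 1428 + 517.88 + 926.72 + 8237.16 = 11703.06
ΣP(Year 1)·Q(Year 1) = 3.11×58 + 2.44×205 + 10.01×120 + 2.61×214 + 34.58×32 + 849.94×12 = 180.38 + 500.2 + 1201.2 + 558.54 + 1106.56 + 10199.28 = 13746.16
Index = 11703.06 / 13746.16 × 100 = 85.1369

85.14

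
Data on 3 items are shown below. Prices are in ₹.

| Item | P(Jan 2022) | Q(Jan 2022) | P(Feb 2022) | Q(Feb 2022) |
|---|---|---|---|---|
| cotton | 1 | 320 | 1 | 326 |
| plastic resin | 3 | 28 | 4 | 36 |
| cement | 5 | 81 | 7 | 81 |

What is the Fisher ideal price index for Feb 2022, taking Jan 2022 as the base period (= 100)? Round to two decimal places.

123.54

Laspeyres component (base-period weights):
ΣP(Feb 2022)Q(Jan 2022) = 1×320 + 4×28 + 7×81 = 320 + 112 + 567 = 999
ΣP(Jan 2022)Q(Jan 2022) = 1×320 + 3×28 + 5×81 = 320 + 84 + 405 = 809
L = 999 / 809 × 100 = 123.4858
Paasche component (current-period weights):
ΣP(Feb 2022)Q(Feb 2022) = 1×326 + 4×36 + 7×81 = 326 + 144 + 567 = 1037
ΣP(Jan 2022)Q(Feb 2022) = 1×326 + 3×36 + 5×81 = 326 + 108 + 405 = 839
P = 1037 / 839 × 100 = 123.5995
Fisher = √(L × P) = √(123.4858 × 123.5995) = 123.5426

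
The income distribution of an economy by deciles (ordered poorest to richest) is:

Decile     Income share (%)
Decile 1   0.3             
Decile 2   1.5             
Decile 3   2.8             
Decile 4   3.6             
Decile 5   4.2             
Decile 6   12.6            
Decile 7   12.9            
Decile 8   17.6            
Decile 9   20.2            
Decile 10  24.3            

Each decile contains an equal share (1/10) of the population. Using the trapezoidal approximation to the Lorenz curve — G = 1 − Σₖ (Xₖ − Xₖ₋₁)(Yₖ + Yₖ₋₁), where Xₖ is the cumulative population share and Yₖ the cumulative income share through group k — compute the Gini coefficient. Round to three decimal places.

Cumulative income shares Yₖ: 0.0030, 0.0180, 0.0460, 0.0820, 0.1240, 0.2500, 0.3790, 0.5550, 0.7570, 1.0000
Σ (Xₖ−Xₖ₋₁)(Yₖ+Yₖ₋₁) = (1/10)(0.0030+0.0000) + (1/10)(0.0180+0.0030) + (1/10)(0.0460+0.0180) + (1/10)(0.0820+0.0460) + (1/10)(0.1240+0.0820) + (1/10)(0.2500+0.1240) + (1/10)(0.3790+0.2500) + (1/10)(0.5550+0.3790) + (1/10)(0.7570+0.5550) + (1/10)(1.0000+0.7570)
  = 0.0003 + 0.0021 + 0.0064 + 0.0128 + 0.0206 + 0.0374 + 0.0629 + 0.0934 + 0.1312 + 0.1757 = 0.5428
G = 1 − 0.5428 = 0.4572

0.457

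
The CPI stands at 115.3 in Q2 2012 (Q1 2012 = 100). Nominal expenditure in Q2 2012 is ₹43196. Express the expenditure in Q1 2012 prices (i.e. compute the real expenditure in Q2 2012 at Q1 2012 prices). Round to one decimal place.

37464.0

Real = Nominal ÷ (Index/100) = 43196 ÷ (115.3/100)
     = 43196 ÷ 1.153 = 37464.0069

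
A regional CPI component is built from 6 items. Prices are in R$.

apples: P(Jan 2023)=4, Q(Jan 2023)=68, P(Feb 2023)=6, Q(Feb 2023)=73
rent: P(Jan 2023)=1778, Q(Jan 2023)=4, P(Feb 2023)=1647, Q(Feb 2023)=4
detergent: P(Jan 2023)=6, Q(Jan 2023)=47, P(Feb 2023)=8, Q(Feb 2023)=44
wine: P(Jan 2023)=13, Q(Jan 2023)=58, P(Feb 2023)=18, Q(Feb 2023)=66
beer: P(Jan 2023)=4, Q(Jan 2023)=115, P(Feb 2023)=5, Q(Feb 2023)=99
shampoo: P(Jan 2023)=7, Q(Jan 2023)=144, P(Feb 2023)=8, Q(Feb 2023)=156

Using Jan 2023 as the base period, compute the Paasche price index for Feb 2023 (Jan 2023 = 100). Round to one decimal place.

102.9

Paasche price index uses current-period quantities as weights.
ΣP(Feb 2023)·Q(Feb 2023) = 6×73 + 1647×4 + 8×44 + 18×66 + 5×99 + 8×156 = 438 + 6588 + 352 + 1188 + 495 + 1248 = 10309
ΣP(Jan 2023)·Q(Feb 2023) = 4×73 + 1778×4 + 6×44 + 13×66 + 4×99 + 7×156 = 292 + 7112 + 264 + 858 + 396 + 1092 = 10014
Index = 10309 / 10014 × 100 = 102.9459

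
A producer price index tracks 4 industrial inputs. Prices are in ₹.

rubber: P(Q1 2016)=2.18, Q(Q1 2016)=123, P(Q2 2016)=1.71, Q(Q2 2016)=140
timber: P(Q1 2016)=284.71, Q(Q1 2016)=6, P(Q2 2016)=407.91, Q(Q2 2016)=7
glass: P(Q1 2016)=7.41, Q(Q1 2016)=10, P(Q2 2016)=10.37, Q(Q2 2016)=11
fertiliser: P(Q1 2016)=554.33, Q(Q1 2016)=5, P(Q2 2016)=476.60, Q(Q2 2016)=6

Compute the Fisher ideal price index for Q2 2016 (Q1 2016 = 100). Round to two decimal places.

106.52

Laspeyres component (base-period weights):
ΣP(Q2 2016)Q(Q1 2016) = 1.71×123 + 407.91×6 + 10.37×10 + 476.60×5 = 210.33 + 2447.46 + 103.7 + 2383 = 5144.49
ΣP(Q1 2016)Q(Q1 2016) = 2.18×123 + 284.71×6 + 7.41×10 + 554.33×5 = 268.14 + 1708.26 + 74.1 + 2771.65 = 4822.15
L = 5144.49 / 4822.15 × 100 = 106.6846
Paasche component (current-period weights):
ΣP(Q2 2016)Q(Q2 2016) = 1.71×140 + 407.91×7 + 10.37×11 + 476.60×6 = 239.4 + 2855.37 + 114.07 + 2859.6 = 6068.44
ΣP(Q1 2016)Q(Q2 2016) = 2.18×140 + 284.71×7 + 7.41×11 + 554.33×6 = 305.2 + 1992.97 + 81.51 + 3325.98 = 5705.66
P = 6068.44 / 5705.66 × 100 = 106.3582
Fisher = √(L × P) = √(106.6846 × 106.3582) = 106.5213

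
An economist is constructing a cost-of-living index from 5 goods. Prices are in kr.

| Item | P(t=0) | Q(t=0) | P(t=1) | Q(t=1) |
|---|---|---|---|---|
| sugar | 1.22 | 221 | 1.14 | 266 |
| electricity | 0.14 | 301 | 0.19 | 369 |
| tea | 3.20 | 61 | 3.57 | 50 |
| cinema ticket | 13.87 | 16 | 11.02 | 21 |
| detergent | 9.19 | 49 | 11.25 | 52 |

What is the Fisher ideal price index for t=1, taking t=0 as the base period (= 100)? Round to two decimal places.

Laspeyres component (base-period weights):
ΣP(t=1)Q(t=0) = 1.14×221 + 0.19×301 + 3.57×61 + 11.02×16 + 11.25×49 = 251.94 + 57.19 + 217.77 + 176.32 + 551.25 = 1254.47
ΣP(t=0)Q(t=0) = 1.22×221 + 0.14×301 + 3.20×61 + 13.87×16 + 9.19×49 = 269.62 + 42.14 + 195.2 + 221.92 + 450.31 = 1179.19
L = 1254.47 / 1179.19 × 100 = 106.3840
Paasche component (current-period weights):
ΣP(t=1)Q(t=1) = 1.14×266 + 0.19×369 + 3.57×50 + 11.02×21 + 11.25×52 = 303.24 + 70.11 + 178.5 + 231.42 + 585 = 1368.27
ΣP(t=0)Q(t=1) = 1.22×266 + 0.14×369 + 3.20×50 + 13.87×21 + 9.19×52 = 324.52 + 51.66 + 160 + 291.27 + 477.88 = 1305.33
P = 1368.27 / 1305.33 × 100 = 104.8218
Fisher = √(L × P) = √(106.3840 × 104.8218) = 105.6000

105.60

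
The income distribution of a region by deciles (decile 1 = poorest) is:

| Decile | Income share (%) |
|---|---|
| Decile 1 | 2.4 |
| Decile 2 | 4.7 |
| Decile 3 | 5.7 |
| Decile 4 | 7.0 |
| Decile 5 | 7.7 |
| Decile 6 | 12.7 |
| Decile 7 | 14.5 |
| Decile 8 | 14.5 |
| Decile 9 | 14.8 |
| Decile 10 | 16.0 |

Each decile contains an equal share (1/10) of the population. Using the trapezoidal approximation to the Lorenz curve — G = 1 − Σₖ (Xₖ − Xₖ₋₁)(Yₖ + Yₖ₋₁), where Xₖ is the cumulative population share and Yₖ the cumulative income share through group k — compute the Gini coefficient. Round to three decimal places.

0.265

Cumulative income shares Yₖ: 0.0240, 0.0710, 0.1280, 0.1980, 0.2750, 0.4020, 0.5470, 0.6920, 0.8400, 1.0000
Σ (Xₖ−Xₖ₋₁)(Yₖ+Yₖ₋₁) = (1/10)(0.0240+0.0000) + (1/10)(0.0710+0.0240) + (1/10)(0.1280+0.0710) + (1/10)(0.1980+0.1280) + (1/10)(0.2750+0.1980) + (1/10)(0.4020+0.2750) + (1/10)(0.5470+0.4020) + (1/10)(0.6920+0.5470) + (1/10)(0.8400+0.6920) + (1/10)(1.0000+0.8400)
  = 0.0024 + 0.0095 + 0.0199 + 0.0326 + 0.0473 + 0.0677 + 0.0949 + 0.1239 + 0.1532 + 0.1840 = 0.7354
G = 1 − 0.7354 = 0.2646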